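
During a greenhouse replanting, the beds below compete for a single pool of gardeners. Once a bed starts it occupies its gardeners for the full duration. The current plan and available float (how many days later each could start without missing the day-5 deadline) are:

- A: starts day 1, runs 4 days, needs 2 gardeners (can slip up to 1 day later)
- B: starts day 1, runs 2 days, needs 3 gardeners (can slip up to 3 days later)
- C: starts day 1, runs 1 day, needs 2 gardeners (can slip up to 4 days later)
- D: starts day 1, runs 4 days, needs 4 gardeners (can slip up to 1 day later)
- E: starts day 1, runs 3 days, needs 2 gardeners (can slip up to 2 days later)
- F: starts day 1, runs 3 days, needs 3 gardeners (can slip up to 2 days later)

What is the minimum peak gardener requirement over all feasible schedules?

Early-start (A@1, B@1, C@1, D@1, E@1, F@1) gives peak 16: d1:16  d2:14  d3:11  d4:6  d5:0.
Shift E→2, F→3.
Schedule A@1, B@1, C@1, D@1, E@2, F@3: d1:11  d2:11  d3:11  d4:11  d5:3 — peak 11.

11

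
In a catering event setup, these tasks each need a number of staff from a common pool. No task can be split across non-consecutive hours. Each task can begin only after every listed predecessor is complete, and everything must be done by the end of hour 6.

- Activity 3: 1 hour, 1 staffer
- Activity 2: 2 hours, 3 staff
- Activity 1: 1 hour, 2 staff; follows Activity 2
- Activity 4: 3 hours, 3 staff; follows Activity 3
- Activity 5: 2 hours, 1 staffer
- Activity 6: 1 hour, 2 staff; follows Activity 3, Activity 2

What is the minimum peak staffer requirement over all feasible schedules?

4

Early-start (Activity 3@1, Activity 2@1, Activity 1@3, Activity 4@2, Activity 5@1, Activity 6@3) gives peak 7: h1:5  h2:7  h3:7  h4:3  h5:0  h6:0.
Shift Activity 4→4, Activity 5→4.
Schedule Activity 3@1, Activity 2@1, Activity 1@3, Activity 4@4, Activity 5@4, Activity 6@3: h1:4  h2:3  h3:4  h4:4  h5:4  h6:3 — peak 4.
Total staffer-hours = 22 over 6 hours ⇒ peak ≥ ⌈22/6⌉ = 4, so 4 is optimal.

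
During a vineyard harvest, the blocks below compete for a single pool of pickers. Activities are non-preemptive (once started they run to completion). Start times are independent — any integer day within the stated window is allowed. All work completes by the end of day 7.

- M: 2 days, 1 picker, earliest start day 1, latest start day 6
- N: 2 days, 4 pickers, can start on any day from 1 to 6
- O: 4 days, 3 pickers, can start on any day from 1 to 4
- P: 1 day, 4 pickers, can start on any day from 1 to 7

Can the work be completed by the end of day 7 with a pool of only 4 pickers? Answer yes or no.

Schedule M@1, N@5, O@1, P@7: d1:4  d2:4  d3:3  d4:3  d5:4  d6:4  d7:4 — peak 4 ≤ 4.

yes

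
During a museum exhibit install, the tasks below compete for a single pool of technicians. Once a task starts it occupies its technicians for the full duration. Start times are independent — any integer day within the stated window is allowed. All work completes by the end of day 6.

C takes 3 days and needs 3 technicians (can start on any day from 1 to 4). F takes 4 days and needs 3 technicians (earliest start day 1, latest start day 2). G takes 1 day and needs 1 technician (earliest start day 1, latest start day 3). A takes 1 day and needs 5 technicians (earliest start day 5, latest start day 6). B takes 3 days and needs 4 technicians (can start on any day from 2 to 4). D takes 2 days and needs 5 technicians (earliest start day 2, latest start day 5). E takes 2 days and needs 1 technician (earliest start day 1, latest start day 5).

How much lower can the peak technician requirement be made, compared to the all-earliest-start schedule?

6

Early-start peak: d1:8  d2:16  d3:15  d4:7  d5:5  d6:0 ⇒ 16.
Leveled (C@1, F@1, G@1, A@6, B@2, D@5, E@4): d1:7  d2:10  d3:10  d4:8  d5:6  d6:10 ⇒ 10.
Reduction 16 − 10 = 6.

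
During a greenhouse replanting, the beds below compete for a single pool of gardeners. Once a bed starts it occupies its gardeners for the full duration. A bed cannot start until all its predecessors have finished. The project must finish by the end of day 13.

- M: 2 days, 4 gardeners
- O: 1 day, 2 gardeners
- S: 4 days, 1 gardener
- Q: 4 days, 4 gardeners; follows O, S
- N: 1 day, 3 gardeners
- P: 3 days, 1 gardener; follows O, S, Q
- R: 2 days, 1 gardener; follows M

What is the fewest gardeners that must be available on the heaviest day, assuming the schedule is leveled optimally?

4

Early-start (M@1, O@1, S@1, Q@5, N@1, P@9, R@3) gives peak 10: d1:10  d2:5  d3:2  d4:2  d5:4  d6:4  d7:4  d8:4  d9:1  d10:1  d11:1  d12:0  d13:0.
Shift O→3, S→3, Q→7, N→4, P→11, R→5.
Schedule M@1, O@3, S@3, Q@7, N@4, P@11, R@5: d1:4  d2:4  d3:3  d4:4  d5:2  d6:2  d7:4  d8:4  d9:4  d10:4  d11:1  d12:1  d13:1 — peak 4.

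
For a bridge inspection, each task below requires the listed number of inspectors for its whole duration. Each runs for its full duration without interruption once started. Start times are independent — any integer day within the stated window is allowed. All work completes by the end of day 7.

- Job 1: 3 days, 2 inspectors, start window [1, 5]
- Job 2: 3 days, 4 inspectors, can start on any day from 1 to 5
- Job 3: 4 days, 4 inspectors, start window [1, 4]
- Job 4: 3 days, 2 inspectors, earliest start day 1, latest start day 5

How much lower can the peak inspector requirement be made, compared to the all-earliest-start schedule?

6

Early-start peak: d1:12  d2:12  d3:12  d4:4  d5:0  d6:0  d7:0 ⇒ 12.
Leveled (Job 1@1, Job 2@1, Job 3@4, Job 4@4): d1:6  d2:6  d3:6  d4:6  d5:6  d6:6  d7:4 ⇒ 6.
Reduction 12 − 6 = 6.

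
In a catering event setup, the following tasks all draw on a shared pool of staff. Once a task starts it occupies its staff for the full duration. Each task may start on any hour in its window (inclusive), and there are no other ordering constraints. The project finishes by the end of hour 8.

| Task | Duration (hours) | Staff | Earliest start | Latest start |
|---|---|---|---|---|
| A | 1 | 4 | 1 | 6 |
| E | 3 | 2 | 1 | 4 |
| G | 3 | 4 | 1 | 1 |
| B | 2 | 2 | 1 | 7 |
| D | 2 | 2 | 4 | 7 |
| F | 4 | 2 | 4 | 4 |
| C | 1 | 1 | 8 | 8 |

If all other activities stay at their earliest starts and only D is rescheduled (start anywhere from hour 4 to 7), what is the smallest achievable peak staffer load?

12

D@4: h1:12  h2:8  h3:6  h4:4  h5:4  h6:2  h7:2  h8:1 → peak 12
D@5: h1:12  h2:8  h3:6  h4:2  h5:4  h6:4  h7:2  h8:1 → peak 12
D@6: h1:12  h2:8  h3:6  h4:2  h5:2  h6:4  h7:4  h8:1 → peak 12
D@7: h1:12  h2:8  h3:6  h4:2  h5:2  h6:2  h7:4  h8:3 → peak 12
Best is D@4, peak 12.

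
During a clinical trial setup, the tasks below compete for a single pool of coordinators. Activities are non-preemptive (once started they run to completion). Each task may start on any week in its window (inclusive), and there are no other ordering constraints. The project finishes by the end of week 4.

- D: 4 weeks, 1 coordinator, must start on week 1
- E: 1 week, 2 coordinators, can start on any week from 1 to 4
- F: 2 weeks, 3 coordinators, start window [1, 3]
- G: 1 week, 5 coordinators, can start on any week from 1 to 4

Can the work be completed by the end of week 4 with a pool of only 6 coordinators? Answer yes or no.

yes

Schedule D@1, E@1, F@1, G@3: w1:6  w2:4  w3:6  w4:1 — peak 6 ≤ 6.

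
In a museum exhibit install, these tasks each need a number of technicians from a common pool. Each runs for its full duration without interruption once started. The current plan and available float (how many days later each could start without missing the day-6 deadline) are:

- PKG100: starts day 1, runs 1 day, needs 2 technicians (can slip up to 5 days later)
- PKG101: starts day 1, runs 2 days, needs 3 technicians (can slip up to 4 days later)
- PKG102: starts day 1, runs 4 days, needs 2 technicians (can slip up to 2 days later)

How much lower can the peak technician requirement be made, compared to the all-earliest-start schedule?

3

Early-start peak: d1:7  d2:5  d3:2  d4:2  d5:0  d6:0 ⇒ 7.
Leveled (PKG100@1, PKG101@5, PKG102@1): d1:4  d2:2  d3:2  d4:2  d5:3  d6:3 ⇒ 4.
Reduction 7 − 4 = 3.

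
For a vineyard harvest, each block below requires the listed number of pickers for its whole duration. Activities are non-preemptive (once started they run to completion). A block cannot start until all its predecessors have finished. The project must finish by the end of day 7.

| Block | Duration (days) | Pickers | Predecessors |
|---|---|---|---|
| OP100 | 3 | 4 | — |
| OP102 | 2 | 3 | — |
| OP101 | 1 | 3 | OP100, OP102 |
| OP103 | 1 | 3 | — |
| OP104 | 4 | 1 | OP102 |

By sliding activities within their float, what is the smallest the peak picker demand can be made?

Early-start (OP100@1, OP102@1, OP101@4, OP103@1, OP104@3) gives peak 10: d1:10  d2:7  d3:5  d4:4  d5:1  d6:1  d7:0.
Shift OP100→3, OP101→6, OP103→7.
Schedule OP100@3, OP102@1, OP101@6, OP103@7, OP104@3: d1:3  d2:3  d3:5  d4:5  d5:5  d6:4  d7:3 — peak 5.

5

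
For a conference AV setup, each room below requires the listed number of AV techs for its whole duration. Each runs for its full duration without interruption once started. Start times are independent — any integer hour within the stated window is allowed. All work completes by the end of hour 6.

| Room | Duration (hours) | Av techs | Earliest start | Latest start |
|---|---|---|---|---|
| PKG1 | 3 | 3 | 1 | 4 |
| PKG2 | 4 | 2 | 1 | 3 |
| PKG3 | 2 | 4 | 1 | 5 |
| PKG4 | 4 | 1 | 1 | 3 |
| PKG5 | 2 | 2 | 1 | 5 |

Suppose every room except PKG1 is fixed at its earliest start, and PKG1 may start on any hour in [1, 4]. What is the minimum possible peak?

9

PKG1@1: h1:12  h2:12  h3:6  h4:3  h5:0  h6:0 → peak 12
PKG1@2: h1:9  h2:12  h3:6  h4:6  h5:0  h6:0 → peak 12
PKG1@3: h1:9  h2:9  h3:6  h4:6  h5:3  h6:0 → peak 9
PKG1@4: h1:9  h2:9  h3:3  h4:6  h5:3  h6:3 → peak 9
Best is PKG1@3, peak 9.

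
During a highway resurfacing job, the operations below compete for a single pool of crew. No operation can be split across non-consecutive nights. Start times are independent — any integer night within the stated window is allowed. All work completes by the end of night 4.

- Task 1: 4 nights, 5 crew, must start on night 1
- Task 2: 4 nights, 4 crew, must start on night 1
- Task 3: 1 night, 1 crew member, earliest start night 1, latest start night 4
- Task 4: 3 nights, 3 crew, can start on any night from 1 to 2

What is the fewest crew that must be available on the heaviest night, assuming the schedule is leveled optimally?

12

Early-start (Task 1@1, Task 2@1, Task 3@1, Task 4@1) gives peak 13: n1:13  n2:12  n3:12  n4:9.
Shift Task 4→2.
Schedule Task 1@1, Task 2@1, Task 3@1, Task 4@2: n1:10  n2:12  n3:12  n4:12 — peak 12.
Total crew member-nights = 46 over 4 nights ⇒ peak ≥ ⌈46/4⌉ = 12, so 12 is optimal.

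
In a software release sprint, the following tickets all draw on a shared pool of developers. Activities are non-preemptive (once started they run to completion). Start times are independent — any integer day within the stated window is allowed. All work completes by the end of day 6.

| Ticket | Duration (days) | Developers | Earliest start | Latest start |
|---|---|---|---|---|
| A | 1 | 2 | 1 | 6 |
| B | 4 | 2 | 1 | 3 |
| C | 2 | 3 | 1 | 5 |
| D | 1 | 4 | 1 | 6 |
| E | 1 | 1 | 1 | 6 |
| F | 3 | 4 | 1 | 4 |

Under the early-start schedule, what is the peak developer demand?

Early-start schedule: A@1, B@1, C@1, D@1, E@1, F@1.
Load per day: day 1: 16, day 2: 9, day 3: 6, day 4: 2, day 5: 0, day 6: 0.
Peak is 16.

16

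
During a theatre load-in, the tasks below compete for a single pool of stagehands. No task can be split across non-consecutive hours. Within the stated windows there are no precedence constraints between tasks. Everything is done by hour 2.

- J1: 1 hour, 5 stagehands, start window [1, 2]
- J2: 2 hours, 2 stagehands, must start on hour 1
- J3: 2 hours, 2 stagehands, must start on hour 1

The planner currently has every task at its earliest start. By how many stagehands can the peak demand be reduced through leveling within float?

0

Early-start peak: h1:9  h2:4 ⇒ 9.
Leveled (J1@1, J2@1, J3@1): h1:9  h2:4 ⇒ 9.
Reduction 9 − 9 = 0.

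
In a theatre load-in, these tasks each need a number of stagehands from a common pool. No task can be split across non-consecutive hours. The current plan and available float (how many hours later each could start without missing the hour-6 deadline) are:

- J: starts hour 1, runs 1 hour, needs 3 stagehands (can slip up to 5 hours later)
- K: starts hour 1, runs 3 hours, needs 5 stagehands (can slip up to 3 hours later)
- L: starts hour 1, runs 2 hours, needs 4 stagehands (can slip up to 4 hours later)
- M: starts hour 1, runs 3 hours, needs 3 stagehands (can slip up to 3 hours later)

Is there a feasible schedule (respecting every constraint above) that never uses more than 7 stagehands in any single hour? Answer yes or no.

yes

Schedule J@1, K@4, L@2, M@1: h1:6  h2:7  h3:7  h4:5  h5:5  h6:5 — peak 7 ≤ 7.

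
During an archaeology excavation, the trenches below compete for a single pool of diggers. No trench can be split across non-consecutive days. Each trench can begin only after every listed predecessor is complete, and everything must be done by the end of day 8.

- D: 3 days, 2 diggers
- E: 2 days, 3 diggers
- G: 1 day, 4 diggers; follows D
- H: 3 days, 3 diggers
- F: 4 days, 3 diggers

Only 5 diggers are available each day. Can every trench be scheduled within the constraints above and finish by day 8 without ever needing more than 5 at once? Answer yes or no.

no

The minimum achievable peak is 6; 5 < 6, so no feasible schedule stays within the cap.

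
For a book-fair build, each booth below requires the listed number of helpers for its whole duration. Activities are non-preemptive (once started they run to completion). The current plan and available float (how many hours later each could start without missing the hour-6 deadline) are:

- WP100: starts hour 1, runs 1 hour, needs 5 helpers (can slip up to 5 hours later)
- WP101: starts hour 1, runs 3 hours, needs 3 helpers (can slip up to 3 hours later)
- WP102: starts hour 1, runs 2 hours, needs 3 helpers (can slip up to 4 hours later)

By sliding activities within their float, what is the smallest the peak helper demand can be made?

5

Early-start (WP100@1, WP101@1, WP102@1) gives peak 11: h1:11  h2:6  h3:3  h4:0  h5:0  h6:0.
Shift WP101→2, WP102→5.
Schedule WP100@1, WP101@2, WP102@5: h1:5  h2:3  h3:3  h4:3  h5:3  h6:3 — peak 5.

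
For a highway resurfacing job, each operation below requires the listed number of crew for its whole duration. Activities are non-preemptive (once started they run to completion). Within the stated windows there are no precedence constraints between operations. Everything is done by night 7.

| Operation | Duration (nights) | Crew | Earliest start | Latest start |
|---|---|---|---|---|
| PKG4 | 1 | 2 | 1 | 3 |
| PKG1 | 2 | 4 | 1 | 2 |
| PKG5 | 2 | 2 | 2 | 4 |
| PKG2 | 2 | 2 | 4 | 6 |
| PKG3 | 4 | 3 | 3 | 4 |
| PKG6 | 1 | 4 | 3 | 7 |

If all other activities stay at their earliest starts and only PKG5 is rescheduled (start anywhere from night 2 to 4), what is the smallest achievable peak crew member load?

7

PKG5@2: n1:6  n2:6  n3:9  n4:5  n5:5  n6:3  n7:0 → peak 9
PKG5@3: n1:6  n2:4  n3:9  n4:7  n5:5  n6:3  n7:0 → peak 9
PKG5@4: n1:6  n2:4  n3:7  n4:7  n5:7  n6:3  n7:0 → peak 7
Best is PKG5@4, peak 7.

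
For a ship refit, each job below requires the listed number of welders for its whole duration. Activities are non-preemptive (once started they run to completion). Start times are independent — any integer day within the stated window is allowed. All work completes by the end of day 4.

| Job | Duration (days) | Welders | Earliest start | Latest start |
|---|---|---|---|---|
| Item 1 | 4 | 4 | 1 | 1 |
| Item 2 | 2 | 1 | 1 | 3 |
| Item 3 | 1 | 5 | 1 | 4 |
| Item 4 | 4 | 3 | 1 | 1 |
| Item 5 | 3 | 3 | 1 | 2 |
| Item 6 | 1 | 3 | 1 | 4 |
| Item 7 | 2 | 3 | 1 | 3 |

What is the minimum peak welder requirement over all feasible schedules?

14

Early-start (Item 1@1, Item 2@1, Item 3@1, Item 4@1, Item 5@1, Item 6@1, Item 7@1) gives peak 22: d1:22  d2:14  d3:10  d4:7.
Shift Item 5→2, Item 6→2, Item 7→3.
Schedule Item 1@1, Item 2@1, Item 3@1, Item 4@1, Item 5@2, Item 6@2, Item 7@3: d1:13  d2:14  d3:13  d4:13 — peak 14.
Total welder-days = 53 over 4 days ⇒ peak ≥ ⌈53/4⌉ = 14, so 14 is optimal.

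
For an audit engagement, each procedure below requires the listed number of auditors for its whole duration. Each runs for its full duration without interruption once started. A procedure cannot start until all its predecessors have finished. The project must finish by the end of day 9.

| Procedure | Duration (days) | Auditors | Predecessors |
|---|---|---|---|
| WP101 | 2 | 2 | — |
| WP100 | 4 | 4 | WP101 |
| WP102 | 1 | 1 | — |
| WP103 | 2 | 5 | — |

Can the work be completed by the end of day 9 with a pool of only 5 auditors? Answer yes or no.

Schedule WP101@1, WP100@3, WP102@1, WP103@7: d1:3  d2:2  d3:4  d4:4  d5:4  d6:4  d7:5  d8:5  d9:0 — peak 5 ≤ 5.

yes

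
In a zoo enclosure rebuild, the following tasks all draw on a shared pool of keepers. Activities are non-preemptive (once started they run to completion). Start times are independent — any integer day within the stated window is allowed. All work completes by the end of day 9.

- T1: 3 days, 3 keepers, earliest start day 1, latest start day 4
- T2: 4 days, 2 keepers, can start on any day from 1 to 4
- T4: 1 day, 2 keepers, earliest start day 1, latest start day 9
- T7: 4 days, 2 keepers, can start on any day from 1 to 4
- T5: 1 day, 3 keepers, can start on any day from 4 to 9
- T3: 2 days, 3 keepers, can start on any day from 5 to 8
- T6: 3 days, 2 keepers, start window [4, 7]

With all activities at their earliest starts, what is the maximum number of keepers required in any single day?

9

Early-start schedule: T1@1, T2@1, T4@1, T7@1, T5@4, T3@5, T6@4.
Load per day: day 1: 9, day 2: 7, day 3: 7, day 4: 9, day 5: 5, day 6: 5, day 7: 0, day 8: 0, day 9: 0.
Peak is 9.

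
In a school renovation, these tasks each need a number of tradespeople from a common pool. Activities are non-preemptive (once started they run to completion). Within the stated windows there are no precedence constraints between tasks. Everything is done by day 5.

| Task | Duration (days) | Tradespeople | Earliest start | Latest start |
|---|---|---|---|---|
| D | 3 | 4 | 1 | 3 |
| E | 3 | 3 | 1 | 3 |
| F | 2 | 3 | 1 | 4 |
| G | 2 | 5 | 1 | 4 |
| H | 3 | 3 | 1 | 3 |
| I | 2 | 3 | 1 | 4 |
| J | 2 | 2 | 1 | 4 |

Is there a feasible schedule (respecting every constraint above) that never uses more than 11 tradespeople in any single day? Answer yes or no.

no

Total tradesperson-days = 56; over 5 days the average is 56/5 > 11, so some day must exceed 11.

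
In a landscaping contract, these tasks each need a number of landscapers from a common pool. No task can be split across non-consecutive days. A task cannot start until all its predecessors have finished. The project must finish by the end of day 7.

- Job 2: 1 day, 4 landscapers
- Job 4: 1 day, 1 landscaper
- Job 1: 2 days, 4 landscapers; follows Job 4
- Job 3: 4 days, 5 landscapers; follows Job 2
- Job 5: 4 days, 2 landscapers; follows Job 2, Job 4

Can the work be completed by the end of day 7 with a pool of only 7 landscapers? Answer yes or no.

Schedule Job 2@1, Job 4@1, Job 1@2, Job 3@4, Job 5@2: d1:5  d2:6  d3:6  d4:7  d5:7  d6:5  d7:5 — peak 7 ≤ 7.

yes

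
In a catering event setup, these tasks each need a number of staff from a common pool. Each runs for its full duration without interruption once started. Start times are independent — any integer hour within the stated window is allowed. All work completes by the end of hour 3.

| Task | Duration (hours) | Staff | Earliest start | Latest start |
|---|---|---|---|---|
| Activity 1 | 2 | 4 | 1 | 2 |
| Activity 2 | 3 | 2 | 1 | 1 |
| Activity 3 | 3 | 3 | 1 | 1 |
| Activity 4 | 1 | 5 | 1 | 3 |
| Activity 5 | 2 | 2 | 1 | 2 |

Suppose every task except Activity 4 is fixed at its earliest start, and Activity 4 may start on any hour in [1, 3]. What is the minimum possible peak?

Activity 4@1: h1:16  h2:11  h3:5 → peak 16
Activity 4@2: h1:11  h2:16  h3:5 → peak 16
Activity 4@3: h1:11  h2:11  h3:10 → peak 11
Best is Activity 4@3, peak 11.

11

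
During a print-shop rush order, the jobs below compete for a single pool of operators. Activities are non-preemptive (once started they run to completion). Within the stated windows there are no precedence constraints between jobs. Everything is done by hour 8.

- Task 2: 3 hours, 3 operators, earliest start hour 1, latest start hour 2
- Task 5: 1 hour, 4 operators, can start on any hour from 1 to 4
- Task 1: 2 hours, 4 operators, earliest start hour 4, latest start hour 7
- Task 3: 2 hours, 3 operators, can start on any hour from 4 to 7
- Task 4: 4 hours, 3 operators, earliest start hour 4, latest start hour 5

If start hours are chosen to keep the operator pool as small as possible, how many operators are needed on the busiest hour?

7

Early-start (Task 2@1, Task 5@1, Task 1@4, Task 3@4, Task 4@4) gives peak 10: h1:7  h2:3  h3:3  h4:10  h5:10  h6:3  h7:3  h8:0.
Shift Task 3→6.
Schedule Task 2@1, Task 5@1, Task 1@4, Task 3@6, Task 4@4: h1:7  h2:3  h3:3  h4:7  h5:7  h6:6  h7:6  h8:0 — peak 7.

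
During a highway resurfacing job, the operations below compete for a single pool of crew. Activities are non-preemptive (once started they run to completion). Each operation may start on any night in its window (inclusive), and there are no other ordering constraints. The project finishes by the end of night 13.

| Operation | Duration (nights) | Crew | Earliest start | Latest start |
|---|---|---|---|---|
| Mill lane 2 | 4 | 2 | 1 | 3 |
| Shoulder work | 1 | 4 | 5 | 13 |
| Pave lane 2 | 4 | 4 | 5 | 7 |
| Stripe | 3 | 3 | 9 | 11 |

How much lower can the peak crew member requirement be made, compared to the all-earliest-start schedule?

4

Early-start peak: n1:2  n2:2  n3:2  n4:2  n5:8  n6:4  n7:4  n8:4  n9:3  n10:3  n11:3  n12:0  n13:0 ⇒ 8.
Leveled (Mill lane 2@1, Shoulder work@5, Pave lane 2@6, Stripe@10): n1:2  n2:2  n3:2  n4:2  n5:4  n6:4  n7:4  n8:4  n9:4  n10:3  n11:3  n12:3  n13:0 ⇒ 4.
Reduction 8 − 4 = 4.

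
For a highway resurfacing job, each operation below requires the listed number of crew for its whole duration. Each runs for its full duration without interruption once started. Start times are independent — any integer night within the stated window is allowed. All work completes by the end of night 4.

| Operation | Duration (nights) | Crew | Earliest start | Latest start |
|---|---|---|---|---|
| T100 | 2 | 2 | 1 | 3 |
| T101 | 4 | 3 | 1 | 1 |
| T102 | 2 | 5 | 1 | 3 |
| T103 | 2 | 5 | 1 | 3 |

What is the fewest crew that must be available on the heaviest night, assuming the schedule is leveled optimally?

Early-start (T100@1, T101@1, T102@1, T103@1) gives peak 15: n1:15  n2:15  n3:3  n4:3.
Shift T103→3.
Schedule T100@1, T101@1, T102@1, T103@3: n1:10  n2:10  n3:8  n4:8 — peak 10.

10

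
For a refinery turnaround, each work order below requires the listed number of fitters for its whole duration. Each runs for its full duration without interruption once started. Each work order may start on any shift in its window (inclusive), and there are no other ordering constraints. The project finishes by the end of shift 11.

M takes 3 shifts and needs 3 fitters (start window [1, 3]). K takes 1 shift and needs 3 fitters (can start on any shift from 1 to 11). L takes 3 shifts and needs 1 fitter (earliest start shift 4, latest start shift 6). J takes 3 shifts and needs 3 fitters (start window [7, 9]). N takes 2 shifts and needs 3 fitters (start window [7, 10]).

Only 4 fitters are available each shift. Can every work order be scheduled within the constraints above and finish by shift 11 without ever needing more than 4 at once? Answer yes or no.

Schedule M@1, K@4, L@4, J@7, N@10: s1:3  s2:3  s3:3  s4:4  s5:1  s6:1  s7:3  s8:3  s9:3  s10:3  s11:3 — peak 4 ≤ 4.

yes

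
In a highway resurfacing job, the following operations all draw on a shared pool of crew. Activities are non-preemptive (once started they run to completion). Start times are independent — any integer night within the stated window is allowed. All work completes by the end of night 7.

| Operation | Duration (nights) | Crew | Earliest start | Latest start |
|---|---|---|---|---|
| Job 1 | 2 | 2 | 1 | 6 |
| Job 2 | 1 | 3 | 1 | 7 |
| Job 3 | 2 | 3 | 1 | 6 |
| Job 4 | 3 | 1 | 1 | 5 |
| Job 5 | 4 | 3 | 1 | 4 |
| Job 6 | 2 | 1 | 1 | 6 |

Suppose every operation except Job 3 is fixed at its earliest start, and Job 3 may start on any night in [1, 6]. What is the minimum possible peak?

10

Job 3@1: n1:13  n2:10  n3:4  n4:3  n5:0  n6:0  n7:0 → peak 13
Job 3@2: n1:10  n2:10  n3:7  n4:3  n5:0  n6:0  n7:0 → peak 10
Job 3@3: n1:10  n2:7  n3:7  n4:6  n5:0  n6:0  n7:0 → peak 10
Job 3@4: n1:10  n2:7  n3:4  n4:6  n5:3  n6:0  n7:0 → peak 10
Job 3@5: n1:10  n2:7  n3:4  n4:3  n5:3  n6:3  n7:0 → peak 10
Job 3@6: n1:10  n2:7  n3:4  n4:3  n5:0  n6:3  n7:3 → peak 10
Best is Job 3@2, peak 10.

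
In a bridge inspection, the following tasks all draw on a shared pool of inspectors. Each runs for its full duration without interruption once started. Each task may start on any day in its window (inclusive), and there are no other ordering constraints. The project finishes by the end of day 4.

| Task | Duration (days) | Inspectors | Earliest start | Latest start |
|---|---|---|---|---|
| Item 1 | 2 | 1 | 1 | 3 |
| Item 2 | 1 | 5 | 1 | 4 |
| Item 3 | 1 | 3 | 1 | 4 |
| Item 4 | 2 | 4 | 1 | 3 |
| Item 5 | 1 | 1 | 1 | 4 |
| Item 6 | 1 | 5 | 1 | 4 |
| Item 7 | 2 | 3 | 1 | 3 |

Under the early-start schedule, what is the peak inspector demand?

Early-start schedule: Item 1@1, Item 2@1, Item 3@1, Item 4@1, Item 5@1, Item 6@1, Item 7@1.
Load per day: day 1: 22, day 2: 8, day 3: 0, day 4: 0.
Peak is 22.

22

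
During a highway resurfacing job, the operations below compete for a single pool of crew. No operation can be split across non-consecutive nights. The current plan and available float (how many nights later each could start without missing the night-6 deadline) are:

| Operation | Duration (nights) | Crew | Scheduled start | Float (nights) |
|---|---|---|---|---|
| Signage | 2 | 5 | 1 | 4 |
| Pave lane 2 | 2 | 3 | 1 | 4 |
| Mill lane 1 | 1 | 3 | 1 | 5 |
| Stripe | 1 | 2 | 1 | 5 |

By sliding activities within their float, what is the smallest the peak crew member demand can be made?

5

Early-start (Signage@1, Pave lane 2@1, Mill lane 1@1, Stripe@1) gives peak 13: n1:13  n2:8  n3:0  n4:0  n5:0  n6:0.
Shift Pave lane 2→3, Mill lane 1→5, Stripe→3.
Schedule Signage@1, Pave lane 2@3, Mill lane 1@5, Stripe@3: n1:5  n2:5  n3:5  n4:3  n5:3  n6:0 — peak 5.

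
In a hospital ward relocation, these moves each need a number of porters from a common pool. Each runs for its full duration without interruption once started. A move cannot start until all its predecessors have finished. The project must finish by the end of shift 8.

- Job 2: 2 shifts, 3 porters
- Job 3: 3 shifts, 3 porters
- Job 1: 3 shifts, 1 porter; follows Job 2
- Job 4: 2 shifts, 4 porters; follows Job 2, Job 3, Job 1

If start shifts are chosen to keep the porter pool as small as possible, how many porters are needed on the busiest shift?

Early-start (Job 2@1, Job 3@1, Job 1@3, Job 4@6) gives peak 6: s1:6  s2:6  s3:4  s4:1  s5:1  s6:4  s7:4  s8:0.
Shift Job 3→3.
Schedule Job 2@1, Job 3@3, Job 1@3, Job 4@6: s1:3  s2:3  s3:4  s4:4  s5:4  s6:4  s7:4  s8:0 — peak 4.
Total porter-shifts = 26 over 8 shifts ⇒ peak ≥ ⌈26/8⌉ = 4, so 4 is optimal.

4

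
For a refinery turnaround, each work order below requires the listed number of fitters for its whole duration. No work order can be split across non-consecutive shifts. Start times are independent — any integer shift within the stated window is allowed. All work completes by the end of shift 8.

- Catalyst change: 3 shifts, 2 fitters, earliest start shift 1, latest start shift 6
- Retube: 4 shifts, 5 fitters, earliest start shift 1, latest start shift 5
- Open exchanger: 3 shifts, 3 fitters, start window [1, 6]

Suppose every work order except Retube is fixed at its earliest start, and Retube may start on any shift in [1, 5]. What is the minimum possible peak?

Retube@1: s1:10  s2:10  s3:10  s4:5  s5:0  s6:0  s7:0  s8:0 → peak 10
Retube@2: s1:5  s2:10  s3:10  s4:5  s5:5  s6:0  s7:0  s8:0 → peak 10
Retube@3: s1:5  s2:5  s3:10  s4:5  s5:5  s6:5  s7:0  s8:0 → peak 10
Retube@4: s1:5  s2:5  s3:5  s4:5  s5:5  s6:5  s7:5  s8:0 → peak 5
Retube@5: s1:5  s2:5  s3:5  s4:0  s5:5  s6:5  s7:5  s8:5 → peak 5
Best is Retube@4, peak 5.

5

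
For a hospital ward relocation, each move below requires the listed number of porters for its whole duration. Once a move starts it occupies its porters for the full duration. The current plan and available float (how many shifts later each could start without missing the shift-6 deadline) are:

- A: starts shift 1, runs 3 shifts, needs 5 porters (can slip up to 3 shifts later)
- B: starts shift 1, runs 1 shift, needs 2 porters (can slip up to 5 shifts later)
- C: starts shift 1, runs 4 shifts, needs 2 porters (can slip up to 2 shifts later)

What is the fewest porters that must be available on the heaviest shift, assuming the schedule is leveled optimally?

7

Early-start (A@1, B@1, C@1) gives peak 9: s1:9  s2:7  s3:7  s4:2  s5:0  s6:0.
Shift C→2.
Schedule A@1, B@1, C@2: s1:7  s2:7  s3:7  s4:2  s5:2  s6:0 — peak 7.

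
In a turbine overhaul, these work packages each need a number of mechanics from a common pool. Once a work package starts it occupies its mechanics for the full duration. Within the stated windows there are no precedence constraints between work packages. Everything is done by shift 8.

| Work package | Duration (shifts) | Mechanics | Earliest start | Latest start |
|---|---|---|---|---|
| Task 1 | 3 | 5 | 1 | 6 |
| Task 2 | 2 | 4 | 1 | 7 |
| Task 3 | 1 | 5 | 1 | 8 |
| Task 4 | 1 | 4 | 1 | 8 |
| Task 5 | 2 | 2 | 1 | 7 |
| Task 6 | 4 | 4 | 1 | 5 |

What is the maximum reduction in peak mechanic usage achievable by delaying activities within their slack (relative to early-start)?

16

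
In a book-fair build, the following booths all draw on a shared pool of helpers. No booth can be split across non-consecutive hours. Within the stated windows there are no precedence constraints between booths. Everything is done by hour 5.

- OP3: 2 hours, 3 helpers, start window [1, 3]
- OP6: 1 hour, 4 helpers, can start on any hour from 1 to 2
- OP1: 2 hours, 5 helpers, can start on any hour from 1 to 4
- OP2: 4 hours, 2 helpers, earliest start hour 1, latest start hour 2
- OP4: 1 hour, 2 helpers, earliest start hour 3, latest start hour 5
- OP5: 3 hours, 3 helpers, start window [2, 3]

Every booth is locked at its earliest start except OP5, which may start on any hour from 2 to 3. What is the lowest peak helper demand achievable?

14

OP5@2: h1:14  h2:13  h3:7  h4:5  h5:0 → peak 14
OP5@3: h1:14  h2:10  h3:7  h4:5  h5:3 → peak 14
Best is OP5@2, peak 14.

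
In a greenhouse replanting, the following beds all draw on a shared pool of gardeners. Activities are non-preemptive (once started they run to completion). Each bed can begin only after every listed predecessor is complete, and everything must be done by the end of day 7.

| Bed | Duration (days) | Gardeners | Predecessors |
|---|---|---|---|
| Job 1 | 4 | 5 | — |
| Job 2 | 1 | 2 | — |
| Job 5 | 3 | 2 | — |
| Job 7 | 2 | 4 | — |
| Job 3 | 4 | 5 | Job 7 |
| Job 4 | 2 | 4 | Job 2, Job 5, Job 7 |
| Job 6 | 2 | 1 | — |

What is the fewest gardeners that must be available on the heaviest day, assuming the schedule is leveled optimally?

11

Early-start (Job 1@1, Job 2@1, Job 5@1, Job 7@1, Job 3@3, Job 4@4, Job 6@1) gives peak 14: d1:14  d2:12  d3:12  d4:14  d5:9  d6:5  d7:0.
Shift Job 7→2, Job 3→4, Job 4→5, Job 6→4.
Schedule Job 1@1, Job 2@1, Job 5@1, Job 7@2, Job 3@4, Job 4@5, Job 6@4: d1:9  d2:11  d3:11  d4:11  d5:10  d6:9  d7:5 — peak 11.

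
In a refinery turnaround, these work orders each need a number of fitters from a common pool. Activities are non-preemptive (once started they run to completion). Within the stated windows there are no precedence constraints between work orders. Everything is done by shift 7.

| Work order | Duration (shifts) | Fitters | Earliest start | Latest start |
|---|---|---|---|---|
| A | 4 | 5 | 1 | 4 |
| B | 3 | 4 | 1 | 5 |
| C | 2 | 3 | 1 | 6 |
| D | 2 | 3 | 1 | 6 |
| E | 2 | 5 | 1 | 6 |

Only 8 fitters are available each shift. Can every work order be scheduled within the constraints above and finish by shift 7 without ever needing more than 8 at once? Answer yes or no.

The minimum achievable peak is 9; 8 < 9, so no feasible schedule stays within the cap.

no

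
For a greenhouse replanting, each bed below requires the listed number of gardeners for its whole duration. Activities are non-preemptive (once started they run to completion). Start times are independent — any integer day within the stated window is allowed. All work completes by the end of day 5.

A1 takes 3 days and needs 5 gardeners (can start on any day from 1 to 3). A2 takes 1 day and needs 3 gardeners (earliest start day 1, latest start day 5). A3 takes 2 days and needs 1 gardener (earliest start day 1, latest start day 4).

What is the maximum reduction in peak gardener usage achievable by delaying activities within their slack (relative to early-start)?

4

Early-start peak: d1:9  d2:6  d3:5  d4:0  d5:0 ⇒ 9.
Leveled (A1@1, A2@4, A3@4): d1:5  d2:5  d3:5  d4:4  d5:1 ⇒ 5.
Reduction 9 − 5 = 4.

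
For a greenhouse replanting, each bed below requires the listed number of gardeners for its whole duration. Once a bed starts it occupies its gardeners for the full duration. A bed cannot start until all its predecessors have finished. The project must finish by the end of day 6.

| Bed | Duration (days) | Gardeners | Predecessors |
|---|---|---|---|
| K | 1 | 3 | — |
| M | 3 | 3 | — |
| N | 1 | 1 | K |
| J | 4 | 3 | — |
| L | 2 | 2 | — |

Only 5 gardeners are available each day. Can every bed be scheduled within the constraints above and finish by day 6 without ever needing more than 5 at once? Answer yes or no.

no

The minimum achievable peak is 6; 5 < 6, so no feasible schedule stays within the cap.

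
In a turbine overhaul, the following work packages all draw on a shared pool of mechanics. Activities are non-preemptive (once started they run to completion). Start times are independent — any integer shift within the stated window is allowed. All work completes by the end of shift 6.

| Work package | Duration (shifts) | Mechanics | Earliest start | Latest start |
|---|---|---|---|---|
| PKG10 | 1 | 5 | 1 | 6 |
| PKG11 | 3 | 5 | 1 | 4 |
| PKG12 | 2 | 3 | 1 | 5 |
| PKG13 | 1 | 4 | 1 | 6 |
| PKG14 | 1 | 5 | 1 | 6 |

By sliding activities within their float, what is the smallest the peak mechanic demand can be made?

8

Early-start (PKG10@1, PKG11@1, PKG12@1, PKG13@1, PKG14@1) gives peak 22: s1:22  s2:8  s3:5  s4:0  s5:0  s6:0.
Shift PKG11→2, PKG13→5, PKG14→6.
Schedule PKG10@1, PKG11@2, PKG12@1, PKG13@5, PKG14@6: s1:8  s2:8  s3:5  s4:5  s5:4  s6:5 — peak 8.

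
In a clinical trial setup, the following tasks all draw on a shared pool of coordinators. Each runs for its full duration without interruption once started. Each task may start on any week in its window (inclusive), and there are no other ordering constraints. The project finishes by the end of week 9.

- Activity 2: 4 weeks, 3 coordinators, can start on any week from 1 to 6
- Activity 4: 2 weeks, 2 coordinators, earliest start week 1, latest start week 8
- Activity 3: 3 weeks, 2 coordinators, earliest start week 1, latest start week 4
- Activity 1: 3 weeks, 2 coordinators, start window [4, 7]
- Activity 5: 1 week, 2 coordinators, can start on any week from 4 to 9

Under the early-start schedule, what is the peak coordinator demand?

7

Early-start schedule: Activity 2@1, Activity 4@1, Activity 3@1, Activity 1@4, Activity 5@4.
Load per week: week 1: 7, week 2: 7, week 3: 5, week 4: 7, week 5: 2, week 6: 2, week 7: 0, week 8: 0, week 9: 0.
Peak is 7.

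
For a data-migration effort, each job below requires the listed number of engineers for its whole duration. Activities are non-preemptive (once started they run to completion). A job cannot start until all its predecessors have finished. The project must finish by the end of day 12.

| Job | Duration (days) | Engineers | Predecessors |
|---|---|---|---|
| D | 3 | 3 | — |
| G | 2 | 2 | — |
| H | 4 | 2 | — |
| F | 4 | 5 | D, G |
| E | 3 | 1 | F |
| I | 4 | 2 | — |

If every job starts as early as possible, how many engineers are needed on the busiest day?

Early-start schedule: D@1, G@1, H@1, F@4, E@8, I@1.
Load per day: day 1: 9, day 2: 9, day 3: 7, day 4: 9, day 5: 5, day 6: 5, day 7: 5, day 8: 1, day 9: 1, day 10: 1, day 11: 0, day 12: 0.
Peak is 9.

9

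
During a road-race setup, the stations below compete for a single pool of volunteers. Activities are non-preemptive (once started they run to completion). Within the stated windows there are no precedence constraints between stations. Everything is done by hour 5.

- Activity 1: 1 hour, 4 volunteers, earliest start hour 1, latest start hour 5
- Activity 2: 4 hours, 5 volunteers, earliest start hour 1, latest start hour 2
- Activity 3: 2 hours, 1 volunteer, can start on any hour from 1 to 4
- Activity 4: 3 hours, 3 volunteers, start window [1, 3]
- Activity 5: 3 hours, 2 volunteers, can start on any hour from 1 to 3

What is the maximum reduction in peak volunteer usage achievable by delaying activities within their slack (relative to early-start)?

Early-start peak: h1:15  h2:11  h3:10  h4:5  h5:0 ⇒ 15.
Leveled (Activity 1@1, Activity 2@1, Activity 3@1, Activity 4@2, Activity 5@3): h1:10  h2:9  h3:10  h4:10  h5:2 ⇒ 10.
Reduction 15 − 10 = 5.

5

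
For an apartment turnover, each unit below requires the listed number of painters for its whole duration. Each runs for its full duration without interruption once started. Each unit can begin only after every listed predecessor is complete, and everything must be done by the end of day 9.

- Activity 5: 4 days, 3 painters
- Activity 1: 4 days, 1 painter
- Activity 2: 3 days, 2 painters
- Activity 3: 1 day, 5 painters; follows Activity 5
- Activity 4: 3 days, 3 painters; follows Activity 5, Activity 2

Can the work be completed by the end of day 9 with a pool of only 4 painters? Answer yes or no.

The minimum achievable peak is 5; 4 < 5, so no feasible schedule stays within the cap.

no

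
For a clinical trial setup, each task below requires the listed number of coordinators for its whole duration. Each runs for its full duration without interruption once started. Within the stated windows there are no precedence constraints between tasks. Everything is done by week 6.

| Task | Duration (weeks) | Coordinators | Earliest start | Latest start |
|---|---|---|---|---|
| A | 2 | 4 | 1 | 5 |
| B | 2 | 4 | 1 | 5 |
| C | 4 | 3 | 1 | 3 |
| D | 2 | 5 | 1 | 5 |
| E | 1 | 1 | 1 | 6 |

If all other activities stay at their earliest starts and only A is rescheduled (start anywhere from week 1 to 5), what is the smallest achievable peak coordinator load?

13

A@1: w1:17  w2:16  w3:3  w4:3  w5:0  w6:0 → peak 17
A@2: w1:13  w2:16  w3:7  w4:3  w5:0  w6:0 → peak 16
A@3: w1:13  w2:12  w3:7  w4:7  w5:0  w6:0 → peak 13
A@4: w1:13  w2:12  w3:3  w4:7  w5:4  w6:0 → peak 13
A@5: w1:13  w2:12  w3:3  w4:3  w5:4  w6:4 → peak 13
Best is A@3, peak 13.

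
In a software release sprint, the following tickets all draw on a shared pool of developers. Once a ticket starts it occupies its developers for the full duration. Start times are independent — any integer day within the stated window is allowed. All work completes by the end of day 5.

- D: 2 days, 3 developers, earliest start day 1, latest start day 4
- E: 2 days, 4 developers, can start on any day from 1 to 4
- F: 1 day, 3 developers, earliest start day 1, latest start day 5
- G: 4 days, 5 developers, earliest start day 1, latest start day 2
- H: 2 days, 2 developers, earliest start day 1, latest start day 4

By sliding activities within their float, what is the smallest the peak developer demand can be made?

Early-start (D@1, E@1, F@1, G@1, H@1) gives peak 17: d1:17  d2:14  d3:5  d4:5  d5:0.
Shift E→3, G→2.
Schedule D@1, E@3, F@1, G@2, H@1: d1:8  d2:10  d3:9  d4:9  d5:5 — peak 10.

10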